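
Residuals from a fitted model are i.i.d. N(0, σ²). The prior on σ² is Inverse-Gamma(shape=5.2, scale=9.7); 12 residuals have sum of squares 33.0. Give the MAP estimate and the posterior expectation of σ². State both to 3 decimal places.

MAP: 2.148. Posterior mean: 2.569.

Posterior: Inverse-Gamma(shape = 5.2+12/2 = 11.2, scale = 9.7+33.0/2 = 26.2).
Mode = β/(α+1) = 26.2/12.2 = 2.148.
Mean = β/(α−1) = 26.2/10.2 = 2.569.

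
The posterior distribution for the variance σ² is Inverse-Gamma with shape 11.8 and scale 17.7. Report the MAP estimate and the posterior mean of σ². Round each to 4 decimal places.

MAP estimate = 1.3828, posterior mean = 1.6389

Mode = β/(α+1) = 17.7/12.8 = 1.3828.
Mean = β/(α−1) = 17.7/10.8 = 1.6389.
The posterior is right-skewed, so the mean exceeds the mode.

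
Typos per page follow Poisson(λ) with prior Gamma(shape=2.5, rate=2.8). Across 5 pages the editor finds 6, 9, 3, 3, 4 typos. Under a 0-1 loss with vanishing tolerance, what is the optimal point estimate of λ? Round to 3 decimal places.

3.397

Σ counts = 25. Posterior: Gamma(shape = 2.5+25 = 27.5, rate = 2.8+5 = 7.8).
Mode = (α−1)/β = 26.5/7.8 = 3.397.
Mean = α/β = 27.5/7.8 = 3.526.
This is the posterior mode — the MAP estimate.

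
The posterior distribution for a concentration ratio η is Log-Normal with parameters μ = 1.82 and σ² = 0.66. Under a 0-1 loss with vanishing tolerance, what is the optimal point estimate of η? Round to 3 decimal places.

Mode = exp(μ − σ²) = exp(1.16) = 3.190.
Mean = exp(μ + σ²/2) = exp(2.150) = 8.585.
This is the posterior mode — the MAP estimate.

3.190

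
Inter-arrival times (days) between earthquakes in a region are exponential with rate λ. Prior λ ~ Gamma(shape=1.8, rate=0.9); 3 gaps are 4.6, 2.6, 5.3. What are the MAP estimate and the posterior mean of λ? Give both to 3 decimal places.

Σ times = 12.5. Posterior: Gamma(shape = 1.8+3 = 4.8, rate = 0.9+12.5 = 13.4).
Mode = (α−1)/β = 3.8/13.4 = 0.284.
Mean = α/β = 4.8/13.4 = 0.358.
The mean is pulled above the mode by the posterior's right skew.

MAP: 0.284. Posterior mean: 0.358.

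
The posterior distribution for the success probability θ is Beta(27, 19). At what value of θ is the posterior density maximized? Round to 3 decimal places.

Mode = (27−1)/(27+19−2) = 26/44 = 0.591.
Mean = 27/(27+19) = 27/46 = 0.587.
This is the posterior mode — the MAP estimate.

0.591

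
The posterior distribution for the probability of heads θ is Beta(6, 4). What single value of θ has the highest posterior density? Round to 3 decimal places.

0.625

Mode = (6−1)/(6+4−2) = 5/8 = 0.625.
Mean = 6/(6+4) = 6/10 = 0.600.
This is the posterior mode — the MAP estimate.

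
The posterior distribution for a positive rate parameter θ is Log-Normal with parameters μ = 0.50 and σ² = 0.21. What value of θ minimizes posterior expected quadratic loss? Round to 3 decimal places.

1.831

Mode = exp(μ − σ²) = exp(0.29) = 1.336.
Mean = exp(μ + σ²/2) = exp(0.605) = 1.831.
Quadratic loss ⇒ the optimal estimator is the posterior mean.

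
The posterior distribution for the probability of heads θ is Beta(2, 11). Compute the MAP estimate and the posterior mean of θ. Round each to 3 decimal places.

θ_MAP = 0.091, E[θ|data] = 0.154

Mode = (2−1)/(2+11−2) = 1/11 = 0.091.
Mean = 2/(2+11) = 2/13 = 0.154.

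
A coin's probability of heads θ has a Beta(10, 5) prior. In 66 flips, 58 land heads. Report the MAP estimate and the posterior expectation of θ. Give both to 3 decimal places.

Posterior: Beta(10+58, 5+8) = Beta(68, 13).
Mode = (68−1)/(68+13−2) = 67/79 = 0.848.
Mean = 68/(68+13) = 68/81 = 0.840.

MAP: 0.848. Posterior mean: 0.840.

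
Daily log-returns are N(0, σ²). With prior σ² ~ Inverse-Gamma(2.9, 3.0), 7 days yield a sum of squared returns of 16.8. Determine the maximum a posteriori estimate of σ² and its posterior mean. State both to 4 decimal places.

Posterior: Inverse-Gamma(shape = 2.9+7/2 = 6.4, scale = 3.0+16.8/2 = 11.4).
Mode = β/(α+1) = 11.4/7.4 = 1.5405.
Mean = β/(α−1) = 11.4/5.4 = 2.1111.

σ²_MAP = 1.5405, E[σ²|data] = 2.1111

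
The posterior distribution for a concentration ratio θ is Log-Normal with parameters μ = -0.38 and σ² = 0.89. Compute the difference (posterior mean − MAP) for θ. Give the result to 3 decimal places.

0.786

Mode = exp(μ − σ²) = exp(-1.27) = 0.281.
Mean = exp(μ + σ²/2) = exp(0.065) = 1.067.
Difference = 1.067 − 0.281 = 0.786.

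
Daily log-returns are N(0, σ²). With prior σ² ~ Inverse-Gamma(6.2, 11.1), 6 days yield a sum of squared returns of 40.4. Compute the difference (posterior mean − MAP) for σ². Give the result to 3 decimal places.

0.748

Posterior: Inverse-Gamma(shape = 6.2+6/2 = 9.2, scale = 11.1+40.4/2 = 31.3).
Mode = β/(α+1) = 31.3/10.2 = 3.069.
Mean = β/(α−1) = 31.3/8.2 = 3.817.
Difference = 3.817 − 3.069 = 0.748.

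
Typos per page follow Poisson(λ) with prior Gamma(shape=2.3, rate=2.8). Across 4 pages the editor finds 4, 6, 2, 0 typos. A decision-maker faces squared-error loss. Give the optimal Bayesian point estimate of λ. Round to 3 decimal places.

2.103

Σ counts = 12. Posterior: Gamma(shape = 2.3+12 = 14.3, rate = 2.8+4 = 6.8).
Mode = (α−1)/β = 13.3/6.8 = 1.956.
Mean = α/β = 14.3/6.8 = 2.103.
Squared-error loss ⇒ the optimal estimator is the posterior mean.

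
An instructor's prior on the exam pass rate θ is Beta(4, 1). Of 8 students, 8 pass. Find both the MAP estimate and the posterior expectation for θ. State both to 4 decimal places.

Posterior: Beta(4+8, 1+0) = Beta(12, 1).
Since β = 1 ≤ 1 and α > 1, the Beta density is monotone increasing on [0,1]; the mode is at 1.
Mean = 12/(12+1) = 0.9231.

θ_MAP = 1.0000, E[θ|data] = 0.9231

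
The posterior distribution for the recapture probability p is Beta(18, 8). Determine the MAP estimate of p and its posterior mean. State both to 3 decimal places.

Mode = (18−1)/(18+8−2) = 17/24 = 0.708.
Mean = 18/(18+8) = 18/26 = 0.692.
The mean is pulled below the mode by the posterior's left skew.

p_MAP = 0.708, E[p|data] = 0.692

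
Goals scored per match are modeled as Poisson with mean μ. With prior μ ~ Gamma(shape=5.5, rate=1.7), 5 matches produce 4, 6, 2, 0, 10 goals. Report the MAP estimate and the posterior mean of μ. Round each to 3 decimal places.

Σ counts = 22. Posterior: Gamma(shape = 5.5+22 = 27.5, rate = 1.7+5 = 6.7).
Mode = (α−1)/β = 26.5/6.7 = 3.955.
Mean = α/β = 27.5/6.7 = 4.104.
Right-skewed posterior ⇒ mode < mean.

MAP = 3.955, posterior mean = 4.104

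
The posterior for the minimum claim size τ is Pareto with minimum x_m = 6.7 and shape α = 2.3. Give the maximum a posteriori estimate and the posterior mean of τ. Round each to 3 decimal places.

The Pareto density is strictly decreasing on [x_m, ∞), so the mode is x_m = 6.700.
Mean = α·x_m/(α−1) = 2.3·6.7/1.3 = 11.854.
The mean is pulled above the mode by the posterior's right skew.

maximum a posteriori estimate = 6.700, posterior mean = 11.854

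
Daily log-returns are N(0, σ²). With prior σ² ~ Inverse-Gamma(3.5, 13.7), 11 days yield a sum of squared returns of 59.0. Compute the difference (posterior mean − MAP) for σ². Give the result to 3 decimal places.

1.080

Posterior: Inverse-Gamma(shape = 3.5+11/2 = 9.0, scale = 13.7+59.0/2 = 43.2).
Mode = β/(α+1) = 43.2/10.0 = 4.320.
Mean = β/(α−1) = 43.2/8.0 = 5.400.
Difference = 5.400 − 4.320 = 1.080.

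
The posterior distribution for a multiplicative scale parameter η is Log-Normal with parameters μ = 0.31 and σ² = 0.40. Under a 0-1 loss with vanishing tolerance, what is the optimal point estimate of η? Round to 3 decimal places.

0.914

Mode = exp(μ − σ²) = exp(-0.09) = 0.914.
Mean = exp(μ + σ²/2) = exp(0.510) = 1.665.
This is the posterior mode — the MAP estimate.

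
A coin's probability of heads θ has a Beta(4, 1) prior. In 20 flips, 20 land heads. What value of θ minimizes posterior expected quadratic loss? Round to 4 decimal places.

0.9600

Posterior: Beta(4+20, 1+0) = Beta(24, 1).
Since β = 1 ≤ 1 and α > 1, the Beta density is monotone increasing on [0,1]; the mode is at 1.
Mean = 24/(24+1) = 0.9600.
Quadratic loss ⇒ the optimal estimator is the posterior mean.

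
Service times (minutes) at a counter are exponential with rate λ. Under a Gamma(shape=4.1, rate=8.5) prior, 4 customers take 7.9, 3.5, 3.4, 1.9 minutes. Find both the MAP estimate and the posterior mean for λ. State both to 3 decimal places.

Σ times = 16.7. Posterior: Gamma(shape = 4.1+4 = 8.1, rate = 8.5+16.7 = 25.2).
Mode = (α−1)/β = 7.1/25.2 = 0.282.
Mean = α/β = 8.1/25.2 = 0.321.

MAP = 0.282; posterior mean = 0.321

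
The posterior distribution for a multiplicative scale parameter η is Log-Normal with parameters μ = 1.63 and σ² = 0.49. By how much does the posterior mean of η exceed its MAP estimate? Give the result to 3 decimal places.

3.394

Mode = exp(μ − σ²) = exp(1.14) = 3.127.
Mean = exp(μ + σ²/2) = exp(1.875) = 6.521.
Difference = 6.521 − 3.127 = 3.394.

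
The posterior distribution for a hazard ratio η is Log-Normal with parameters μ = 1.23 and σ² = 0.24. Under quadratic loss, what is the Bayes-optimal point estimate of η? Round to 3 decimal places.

Mode = exp(μ − σ²) = exp(0.99) = 2.691.
Mean = exp(μ + σ²/2) = exp(1.350) = 3.857.
Quadratic loss ⇒ the optimal estimator is the posterior mean.

3.857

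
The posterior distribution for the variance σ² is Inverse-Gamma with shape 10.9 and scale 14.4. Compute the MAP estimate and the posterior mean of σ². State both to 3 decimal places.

Mode = β/(α+1) = 14.4/11.9 = 1.210.
Mean = β/(α−1) = 14.4/9.9 = 1.455.
The posterior is right-skewed, so the mean exceeds the mode.

MAP: 1.210. Posterior mean: 1.455.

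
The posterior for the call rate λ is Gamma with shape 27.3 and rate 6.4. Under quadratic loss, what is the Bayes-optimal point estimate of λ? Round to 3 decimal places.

Mode = (α−1)/β = 26.3/6.4 = 4.109.
Mean = α/β = 27.3/6.4 = 4.266.
Quadratic loss ⇒ the optimal estimator is the posterior mean.

4.266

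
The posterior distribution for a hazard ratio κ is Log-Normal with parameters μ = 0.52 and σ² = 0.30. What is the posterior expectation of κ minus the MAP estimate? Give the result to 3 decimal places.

0.708

Mode = exp(μ − σ²) = exp(0.22) = 1.246.
Mean = exp(μ + σ²/2) = exp(0.670) = 1.954.
Difference = 1.954 − 1.246 = 0.708.
The posterior is right-skewed, so the mean exceeds the mode.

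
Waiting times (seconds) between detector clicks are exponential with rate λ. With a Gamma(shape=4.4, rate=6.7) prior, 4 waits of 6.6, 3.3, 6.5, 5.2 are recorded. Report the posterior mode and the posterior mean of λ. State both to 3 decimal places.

MAP: 0.261. Posterior mean: 0.297.

Σ times = 21.6. Posterior: Gamma(shape = 4.4+4 = 8.4, rate = 6.7+21.6 = 28.3).
Mode = (α−1)/β = 7.4/28.3 = 0.261.
Mean = α/β = 8.4/28.3 = 0.297.
Right-skewed posterior ⇒ mode < mean.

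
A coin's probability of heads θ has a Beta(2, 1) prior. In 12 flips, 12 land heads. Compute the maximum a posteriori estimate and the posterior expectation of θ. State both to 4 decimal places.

Posterior: Beta(2+12, 1+0) = Beta(14, 1).
Since β = 1 ≤ 1 and α > 1, the Beta density is monotone increasing on [0,1]; the mode is at 1.
Mean = 14/(14+1) = 0.9333.
Mode > mean: the posterior has a left tail.

MAP = 1.0000; posterior mean = 0.9333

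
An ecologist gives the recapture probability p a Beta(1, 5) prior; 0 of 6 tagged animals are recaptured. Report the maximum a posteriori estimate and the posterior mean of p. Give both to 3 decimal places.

Posterior: Beta(1+0, 5+6) = Beta(1, 11).
Since α = 1 ≤ 1 and β > 1, the Beta density is monotone decreasing on [0,1]; the mode is at 0.
Mean = 1/(1+11) = 0.083.

MAP = 0.000, posterior mean = 0.083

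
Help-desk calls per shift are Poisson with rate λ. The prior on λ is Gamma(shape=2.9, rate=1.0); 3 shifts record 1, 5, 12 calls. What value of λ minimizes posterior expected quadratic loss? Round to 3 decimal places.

5.225

Σ counts = 18. Posterior: Gamma(shape = 2.9+18 = 20.9, rate = 1.0+3 = 4.0).
Mode = (α−1)/β = 19.9/4.0 = 4.975.
Mean = α/β = 20.9/4.0 = 5.225.
Quadratic loss ⇒ the optimal estimator is the posterior mean.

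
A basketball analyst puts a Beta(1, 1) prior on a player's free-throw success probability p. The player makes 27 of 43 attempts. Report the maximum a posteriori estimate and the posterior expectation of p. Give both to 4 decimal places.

Posterior: Beta(1+27, 1+16) = Beta(28, 17).
Mode = (28−1)/(28+17−2) = 27/43 = 0.6279.
With a flat prior the MAP equals the MLE, 27/43.
Mean = 28/(28+17) = 28/45 = 0.6222.
Mode > mean: the posterior has a left tail.

p_MAP = 0.6279, E[p|data] = 0.6222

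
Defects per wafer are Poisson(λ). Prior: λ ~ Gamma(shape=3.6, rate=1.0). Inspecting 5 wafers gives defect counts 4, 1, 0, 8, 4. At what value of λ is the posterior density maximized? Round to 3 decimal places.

3.267

Σ counts = 17. Posterior: Gamma(shape = 3.6+17 = 20.6, rate = 1.0+5 = 6.0).
Mode = (α−1)/β = 19.6/6.0 = 3.267.
Mean = α/β = 20.6/6.0 = 3.433.
This is the posterior mode — the MAP estimate.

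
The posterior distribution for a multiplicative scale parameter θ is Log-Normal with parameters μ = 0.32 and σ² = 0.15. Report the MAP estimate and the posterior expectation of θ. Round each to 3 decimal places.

θ_MAP = 1.185, E[θ|data] = 1.484

Mode = exp(μ − σ²) = exp(0.17) = 1.185.
Mean = exp(μ + σ²/2) = exp(0.395) = 1.484.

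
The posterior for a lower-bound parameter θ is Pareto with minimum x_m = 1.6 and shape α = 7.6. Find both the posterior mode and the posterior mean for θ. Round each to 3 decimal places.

The Pareto density is strictly decreasing on [x_m, ∞), so the mode is x_m = 1.600.
Mean = α·x_m/(α−1) = 7.6·1.6/6.6 = 1.842.
Right-skewed posterior ⇒ mode < mean.

MAP = 1.600, posterior mean = 1.842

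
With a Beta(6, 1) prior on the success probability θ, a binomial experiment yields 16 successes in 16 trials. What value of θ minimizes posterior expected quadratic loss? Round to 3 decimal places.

Posterior: Beta(6+16, 1+0) = Beta(22, 1).
Since β = 1 ≤ 1 and α > 1, the Beta density is monotone increasing on [0,1]; the mode is at 1.
Mean = 22/(22+1) = 0.957.
Quadratic loss ⇒ the optimal estimator is the posterior mean.

0.957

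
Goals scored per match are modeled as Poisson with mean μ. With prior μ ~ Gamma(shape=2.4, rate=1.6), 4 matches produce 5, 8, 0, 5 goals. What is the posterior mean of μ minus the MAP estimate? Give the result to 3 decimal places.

0.179

Σ counts = 18. Posterior: Gamma(shape = 2.4+18 = 20.4, rate = 1.6+4 = 5.6).
Mode = (α−1)/β = 19.4/5.6 = 3.464.
Mean = α/β = 20.4/5.6 = 3.643.
Difference = 3.643 − 3.464 = 0.179.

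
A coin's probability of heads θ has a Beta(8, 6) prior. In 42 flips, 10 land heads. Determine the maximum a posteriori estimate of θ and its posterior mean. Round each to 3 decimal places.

MAP: 0.315. Posterior mean: 0.321.

Posterior: Beta(8+10, 6+32) = Beta(18, 38).
Mode = (18−1)/(18+38−2) = 17/54 = 0.315.
Mean = 18/(18+38) = 18/56 = 0.321.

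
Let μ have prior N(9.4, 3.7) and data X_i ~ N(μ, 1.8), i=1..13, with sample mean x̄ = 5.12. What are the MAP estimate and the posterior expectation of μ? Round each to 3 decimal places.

μ_MAP = 5.274, E[μ|data] = 5.274

Posterior for μ is Normal. Precision-weighted mean: (1/3.7·9.4 + 13/1.8·5.12) / (1/3.7 + 13/1.8) = 5.274.
A Normal posterior is symmetric, so mode = mean.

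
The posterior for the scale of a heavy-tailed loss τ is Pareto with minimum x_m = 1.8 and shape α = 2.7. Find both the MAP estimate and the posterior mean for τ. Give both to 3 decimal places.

τ_MAP = 1.800, E[τ|data] = 2.859

The Pareto density is strictly decreasing on [x_m, ∞), so the mode is x_m = 1.800.
Mean = α·x_m/(α−1) = 2.7·1.8/1.7 = 2.859.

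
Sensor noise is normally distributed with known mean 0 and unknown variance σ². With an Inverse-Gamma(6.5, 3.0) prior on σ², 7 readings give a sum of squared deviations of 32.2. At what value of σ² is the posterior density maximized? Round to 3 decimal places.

Posterior: Inverse-Gamma(shape = 6.5+7/2 = 10.0, scale = 3.0+32.2/2 = 19.1).
Mode = β/(α+1) = 19.1/11.0 = 1.736.
Mean = β/(α−1) = 19.1/9.0 = 2.122.
This is the posterior mode — the MAP estimate.

1.736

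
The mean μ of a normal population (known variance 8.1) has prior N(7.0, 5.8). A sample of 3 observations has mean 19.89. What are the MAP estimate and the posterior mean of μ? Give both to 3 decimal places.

Posterior for μ is Normal. Precision-weighted mean: (1/5.8·7.0 + 3/8.1·19.89) / (1/5.8 + 3/8.1) = 15.796.
A Normal posterior is symmetric, so mode = mean.

μ_MAP = 15.796, E[μ|data] = 15.796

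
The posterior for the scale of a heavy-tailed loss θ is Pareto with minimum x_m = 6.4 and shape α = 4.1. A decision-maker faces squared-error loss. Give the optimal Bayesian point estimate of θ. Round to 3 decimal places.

8.465

The Pareto density is strictly decreasing on [x_m, ∞), so the mode is x_m = 6.400.
Mean = α·x_m/(α−1) = 4.1·6.4/3.1 = 8.465.
Squared-error loss ⇒ the optimal estimator is the posterior mean.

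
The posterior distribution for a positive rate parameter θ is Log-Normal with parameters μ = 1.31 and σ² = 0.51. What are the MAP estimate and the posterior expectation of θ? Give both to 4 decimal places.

θ_MAP = 2.2255, E[θ|data] = 4.7827

Mode = exp(μ − σ²) = exp(0.80) = 2.2255.
Mean = exp(μ + σ²/2) = exp(1.565) = 4.7827.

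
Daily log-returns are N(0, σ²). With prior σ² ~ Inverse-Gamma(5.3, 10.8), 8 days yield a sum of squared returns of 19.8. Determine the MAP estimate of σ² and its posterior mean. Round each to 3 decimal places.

σ²_MAP = 2.010, E[σ²|data] = 2.494

Posterior: Inverse-Gamma(shape = 5.3+8/2 = 9.3, scale = 10.8+19.8/2 = 20.7).
Mode = β/(α+1) = 20.7/10.3 = 2.010.
Mean = β/(α−1) = 20.7/8.3 = 2.494.
The posterior is right-skewed, so the mean exceeds the mode.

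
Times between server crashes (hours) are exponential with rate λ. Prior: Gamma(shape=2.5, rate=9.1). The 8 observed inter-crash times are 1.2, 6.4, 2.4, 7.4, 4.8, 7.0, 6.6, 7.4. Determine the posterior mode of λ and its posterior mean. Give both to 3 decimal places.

MAP: 0.182. Posterior mean: 0.201.

Σ times = 43.2. Posterior: Gamma(shape = 2.5+8 = 10.5, rate = 9.1+43.2 = 52.3).
Mode = (α−1)/β = 9.5/52.3 = 0.182.
Mean = α/β = 10.5/52.3 = 0.201.
The mean is pulled above the mode by the posterior's right skew.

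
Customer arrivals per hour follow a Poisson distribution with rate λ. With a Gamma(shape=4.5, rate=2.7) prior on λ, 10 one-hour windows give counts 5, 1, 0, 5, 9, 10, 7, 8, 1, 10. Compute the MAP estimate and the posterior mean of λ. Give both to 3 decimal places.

MAP = 4.685; posterior mean = 4.764

Σ counts = 56. Posterior: Gamma(shape = 4.5+56 = 60.5, rate = 2.7+10 = 12.7).
Mode = (α−1)/β = 59.5/12.7 = 4.685.
Mean = α/β = 60.5/12.7 = 4.764.
Right-skewed posterior ⇒ mode < mean.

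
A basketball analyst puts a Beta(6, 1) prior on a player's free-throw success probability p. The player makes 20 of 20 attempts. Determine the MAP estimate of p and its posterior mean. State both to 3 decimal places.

Posterior: Beta(6+20, 1+0) = Beta(26, 1).
Since β = 1 ≤ 1 and α > 1, the Beta density is monotone increasing on [0,1]; the mode is at 1.
Mean = 26/(26+1) = 0.963.
The posterior is left-skewed, so the mode exceeds the mean.

MAP = 1.000, posterior mean = 0.963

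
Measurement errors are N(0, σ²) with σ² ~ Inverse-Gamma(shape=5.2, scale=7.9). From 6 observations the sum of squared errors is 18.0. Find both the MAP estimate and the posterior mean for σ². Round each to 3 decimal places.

σ²_MAP = 1.837, E[σ²|data] = 2.347

Posterior: Inverse-Gamma(shape = 5.2+6/2 = 8.2, scale = 7.9+18.0/2 = 16.9).
Mode = β/(α+1) = 16.9/9.2 = 1.837.
Mean = β/(α−1) = 16.9/7.2 = 2.347.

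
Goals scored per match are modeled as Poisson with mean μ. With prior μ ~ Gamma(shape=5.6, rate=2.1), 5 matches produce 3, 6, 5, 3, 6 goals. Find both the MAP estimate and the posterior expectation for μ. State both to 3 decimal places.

MAP = 3.887, posterior mean = 4.028

Σ counts = 23. Posterior: Gamma(shape = 5.6+23 = 28.6, rate = 2.1+5 = 7.1).
Mode = (α−1)/β = 27.6/7.1 = 3.887.
Mean = α/β = 28.6/7.1 = 4.028.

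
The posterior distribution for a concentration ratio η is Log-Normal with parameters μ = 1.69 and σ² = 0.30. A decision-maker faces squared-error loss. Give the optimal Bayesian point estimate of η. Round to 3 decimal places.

6.297

Mode = exp(μ − σ²) = exp(1.39) = 4.015.
Mean = exp(μ + σ²/2) = exp(1.840) = 6.297.
Squared-error loss ⇒ the optimal estimator is the posterior mean.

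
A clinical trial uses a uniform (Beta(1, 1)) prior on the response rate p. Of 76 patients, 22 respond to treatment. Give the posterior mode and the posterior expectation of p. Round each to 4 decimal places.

MAP = 0.2895; posterior mean = 0.2949

Posterior: Beta(1+22, 1+54) = Beta(23, 55).
Mode = (23−1)/(23+55−2) = 22/76 = 0.2895.
With a flat prior the MAP equals the MLE, 22/76.
Mean = 23/(23+55) = 23/78 = 0.2949.
Right-skewed posterior ⇒ mode < mean.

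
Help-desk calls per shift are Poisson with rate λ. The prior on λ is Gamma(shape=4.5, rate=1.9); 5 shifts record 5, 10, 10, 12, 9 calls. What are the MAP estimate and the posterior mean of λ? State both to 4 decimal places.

Σ counts = 46. Posterior: Gamma(shape = 4.5+46 = 50.5, rate = 1.9+5 = 6.9).
Mode = (α−1)/β = 49.5/6.9 = 7.1739.
Mean = α/β = 50.5/6.9 = 7.3188.

λ_MAP = 7.1739, E[λ|data] = 7.3188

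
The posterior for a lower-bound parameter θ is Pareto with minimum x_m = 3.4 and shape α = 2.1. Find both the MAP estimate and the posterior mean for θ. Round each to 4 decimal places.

MAP: 3.4000. Posterior mean: 6.4909.

The Pareto density is strictly decreasing on [x_m, ∞), so the mode is x_m = 3.4000.
Mean = α·x_m/(α−1) = 2.1·3.4/1.1 = 6.4909.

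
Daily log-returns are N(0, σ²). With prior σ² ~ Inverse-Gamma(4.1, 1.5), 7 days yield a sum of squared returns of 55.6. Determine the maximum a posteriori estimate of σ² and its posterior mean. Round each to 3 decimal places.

MAP: 3.407. Posterior mean: 4.439.

Posterior: Inverse-Gamma(shape = 4.1+7/2 = 7.6, scale = 1.5+55.6/2 = 29.3).
Mode = β/(α+1) = 29.3/8.6 = 3.407.
Mean = β/(α−1) = 29.3/6.6 = 4.439.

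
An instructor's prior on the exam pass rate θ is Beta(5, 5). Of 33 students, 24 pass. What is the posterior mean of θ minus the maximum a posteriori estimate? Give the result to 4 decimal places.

-0.0085

Posterior: Beta(5+24, 5+9) = Beta(29, 14).
Mode = (29−1)/(29+14−2) = 28/41 = 0.6829.
Mean = 29/(29+14) = 29/43 = 0.6744.
Difference = 0.6744 − 0.6829 = -0.0085.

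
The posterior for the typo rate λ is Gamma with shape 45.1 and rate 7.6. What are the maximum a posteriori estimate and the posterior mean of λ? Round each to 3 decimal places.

Mode = (α−1)/β = 44.1/7.6 = 5.803.
Mean = α/β = 45.1/7.6 = 5.934.

λ_MAP = 5.803, E[λ|data] = 5.934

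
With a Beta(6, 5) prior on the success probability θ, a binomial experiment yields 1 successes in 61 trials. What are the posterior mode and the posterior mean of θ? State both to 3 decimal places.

MAP: 0.086. Posterior mean: 0.097.

Posterior: Beta(6+1, 5+60) = Beta(7, 65).
Mode = (7−1)/(7+65−2) = 6/70 = 0.086.
Mean = 7/(7+65) = 7/72 = 0.097.
Mean > mode: the posterior has a right tail.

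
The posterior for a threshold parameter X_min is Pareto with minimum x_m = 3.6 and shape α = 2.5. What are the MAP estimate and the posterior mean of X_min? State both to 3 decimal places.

MAP estimate = 3.600, posterior mean = 6.000

The Pareto density is strictly decreasing on [x_m, ∞), so the mode is x_m = 3.600.
Mean = α·x_m/(α−1) = 2.5·3.6/1.5 = 6.000.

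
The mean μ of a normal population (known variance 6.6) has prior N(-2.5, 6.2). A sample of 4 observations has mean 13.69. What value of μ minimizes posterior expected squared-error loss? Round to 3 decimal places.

Posterior for μ is Normal. Precision-weighted mean: (1/6.2·-2.5 + 4/6.6·13.69) / (1/6.2 + 4/6.6) = 10.287.
A Normal posterior is symmetric, so mode = mean.
Squared-error loss ⇒ the optimal estimator is the posterior mean.

10.287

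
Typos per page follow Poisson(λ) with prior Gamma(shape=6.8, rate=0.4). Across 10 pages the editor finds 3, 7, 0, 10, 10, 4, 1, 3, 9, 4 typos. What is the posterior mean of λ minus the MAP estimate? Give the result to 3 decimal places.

0.096

Σ counts = 51. Posterior: Gamma(shape = 6.8+51 = 57.8, rate = 0.4+10 = 10.4).
Mode = (α−1)/β = 56.8/10.4 = 5.462.
Mean = α/β = 57.8/10.4 = 5.558.
Difference = 5.558 − 5.462 = 0.096.
Right-skewed posterior ⇒ mode < mean.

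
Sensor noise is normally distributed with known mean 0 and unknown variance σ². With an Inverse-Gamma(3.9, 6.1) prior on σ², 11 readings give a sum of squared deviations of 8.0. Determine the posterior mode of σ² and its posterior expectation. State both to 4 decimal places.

Posterior: Inverse-Gamma(shape = 3.9+11/2 = 9.4, scale = 6.1+8.0/2 = 10.1).
Mode = β/(α+1) = 10.1/10.4 = 0.9712.
Mean = β/(α−1) = 10.1/8.4 = 1.2024.

MAP: 0.9712. Posterior mean: 1.2024.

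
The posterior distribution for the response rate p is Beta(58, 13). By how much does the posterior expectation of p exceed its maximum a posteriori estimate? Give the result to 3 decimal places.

-0.009

Mode = (58−1)/(58+13−2) = 57/69 = 0.826.
Mean = 58/(58+13) = 58/71 = 0.817.
Difference = 0.817 − 0.826 = -0.009.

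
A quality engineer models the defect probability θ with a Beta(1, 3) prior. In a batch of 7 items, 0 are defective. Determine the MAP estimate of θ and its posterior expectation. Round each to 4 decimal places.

MAP = 0.0000, posterior mean = 0.0909

Posterior: Beta(1+0, 3+7) = Beta(1, 10).
Since α = 1 ≤ 1 and β > 1, the Beta density is monotone decreasing on [0,1]; the mode is at 0.
Mean = 1/(1+10) = 0.0909.
The posterior is right-skewed, so the mean exceeds the mode.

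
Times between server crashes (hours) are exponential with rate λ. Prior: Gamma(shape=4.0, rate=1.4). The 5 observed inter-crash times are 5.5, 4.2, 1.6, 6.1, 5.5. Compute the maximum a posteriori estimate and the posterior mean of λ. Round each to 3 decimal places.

Σ times = 22.9. Posterior: Gamma(shape = 4.0+5 = 9.0, rate = 1.4+22.9 = 24.3).
Mode = (α−1)/β = 8.0/24.3 = 0.329.
Mean = α/β = 9.0/24.3 = 0.370.

MAP = 0.329; posterior mean = 0.370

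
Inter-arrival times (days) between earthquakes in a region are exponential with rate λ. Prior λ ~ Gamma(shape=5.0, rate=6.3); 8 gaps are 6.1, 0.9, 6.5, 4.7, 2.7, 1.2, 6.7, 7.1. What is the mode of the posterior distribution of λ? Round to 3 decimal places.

Σ times = 35.9. Posterior: Gamma(shape = 5.0+8 = 13.0, rate = 6.3+35.9 = 42.2).
Mode = (α−1)/β = 12.0/42.2 = 0.284.
Mean = α/β = 13.0/42.2 = 0.308.
This is the posterior mode — the MAP estimate.

0.284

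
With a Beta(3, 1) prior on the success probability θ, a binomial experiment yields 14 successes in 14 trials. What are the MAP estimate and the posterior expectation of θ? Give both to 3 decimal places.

MAP: 1.000. Posterior mean: 0.944.

Posterior: Beta(3+14, 1+0) = Beta(17, 1).
Since β = 1 ≤ 1 and α > 1, the Beta density is monotone increasing on [0,1]; the mode is at 1.
Mean = 17/(17+1) = 0.944.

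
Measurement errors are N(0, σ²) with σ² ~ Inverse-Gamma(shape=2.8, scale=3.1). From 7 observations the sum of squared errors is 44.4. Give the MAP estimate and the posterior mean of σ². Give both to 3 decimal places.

Posterior: Inverse-Gamma(shape = 2.8+7/2 = 6.3, scale = 3.1+44.4/2 = 25.3).
Mode = β/(α+1) = 25.3/7.3 = 3.466.
Mean = β/(α−1) = 25.3/5.3 = 4.774.
Right-skewed posterior ⇒ mode < mean.

MAP estimate = 3.466, posterior mean = 4.774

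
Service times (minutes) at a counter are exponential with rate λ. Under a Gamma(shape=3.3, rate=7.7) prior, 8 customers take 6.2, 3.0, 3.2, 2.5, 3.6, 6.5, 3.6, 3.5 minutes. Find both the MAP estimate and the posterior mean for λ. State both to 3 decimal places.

λ_MAP = 0.259, E[λ|data] = 0.284

Σ times = 32.1. Posterior: Gamma(shape = 3.3+8 = 11.3, rate = 7.7+32.1 = 39.8).
Mode = (α−1)/β = 10.3/39.8 = 0.259.
Mean = α/β = 11.3/39.8 = 0.284.
The posterior is right-skewed, so the mean exceeds the mode.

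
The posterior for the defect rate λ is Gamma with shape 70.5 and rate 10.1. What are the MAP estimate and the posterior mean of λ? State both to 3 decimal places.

Mode = (α−1)/β = 69.5/10.1 = 6.881.
Mean = α/β = 70.5/10.1 = 6.980.
The posterior is right-skewed, so the mean exceeds the mode.

MAP estimate = 6.881, posterior mean = 6.980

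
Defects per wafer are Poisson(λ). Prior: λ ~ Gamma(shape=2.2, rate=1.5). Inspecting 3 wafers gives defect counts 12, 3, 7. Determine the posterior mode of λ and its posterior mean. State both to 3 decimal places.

Σ counts = 22. Posterior: Gamma(shape = 2.2+22 = 24.2, rate = 1.5+3 = 4.5).
Mode = (α−1)/β = 23.2/4.5 = 5.156.
Mean = α/β = 24.2/4.5 = 5.378.

MAP = 5.156; posterior mean = 5.378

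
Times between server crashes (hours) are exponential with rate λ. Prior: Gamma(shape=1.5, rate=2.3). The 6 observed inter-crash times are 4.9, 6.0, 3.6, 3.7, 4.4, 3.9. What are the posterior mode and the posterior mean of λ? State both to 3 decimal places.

MAP = 0.226, posterior mean = 0.260

Σ times = 26.5. Posterior: Gamma(shape = 1.5+6 = 7.5, rate = 2.3+26.5 = 28.8).
Mode = (α−1)/β = 6.5/28.8 = 0.226.
Mean = α/β = 7.5/28.8 = 0.260.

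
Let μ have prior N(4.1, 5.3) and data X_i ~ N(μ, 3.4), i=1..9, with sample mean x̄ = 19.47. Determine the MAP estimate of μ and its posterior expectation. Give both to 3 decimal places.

MAP = 18.447; posterior mean = 18.447

Posterior for μ is Normal. Precision-weighted mean: (1/5.3·4.1 + 9/3.4·19.47) / (1/5.3 + 9/3.4) = 18.447.
A Normal posterior is symmetric, so mode = mean.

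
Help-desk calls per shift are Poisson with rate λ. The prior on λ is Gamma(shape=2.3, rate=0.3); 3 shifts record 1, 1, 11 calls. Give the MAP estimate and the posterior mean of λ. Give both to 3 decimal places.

λ_MAP = 4.333, E[λ|data] = 4.636

Σ counts = 13. Posterior: Gamma(shape = 2.3+13 = 15.3, rate = 0.3+3 = 3.3).
Mode = (α−1)/β = 14.3/3.3 = 4.333.
Mean = α/β = 15.3/3.3 = 4.636.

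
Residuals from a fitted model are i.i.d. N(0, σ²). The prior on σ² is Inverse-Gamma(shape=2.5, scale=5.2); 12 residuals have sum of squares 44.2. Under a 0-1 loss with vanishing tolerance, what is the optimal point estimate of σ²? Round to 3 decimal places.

Posterior: Inverse-Gamma(shape = 2.5+12/2 = 8.5, scale = 5.2+44.2/2 = 27.3).
Mode = β/(α+1) = 27.3/9.5 = 2.874.
Mean = β/(α−1) = 27.3/7.5 = 3.640.
This is the posterior mode — the MAP estimate.

2.874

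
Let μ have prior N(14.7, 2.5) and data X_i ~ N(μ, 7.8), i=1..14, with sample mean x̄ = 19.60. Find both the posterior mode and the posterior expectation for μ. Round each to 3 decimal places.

MAP = 18.707; posterior mean = 18.707

Posterior for μ is Normal. Precision-weighted mean: (1/2.5·14.7 + 14/7.8·19.60) / (1/2.5 + 14/7.8) = 18.707.
A Normal posterior is symmetric, so mode = mean.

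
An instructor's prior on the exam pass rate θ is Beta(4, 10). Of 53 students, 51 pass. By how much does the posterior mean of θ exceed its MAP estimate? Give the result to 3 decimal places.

Posterior: Beta(4+51, 10+2) = Beta(55, 12).
Mode = (55−1)/(55+12−2) = 54/65 = 0.831.
Mean = 55/(55+12) = 55/67 = 0.821.
Difference = 0.821 − 0.831 = -0.010.

-0.010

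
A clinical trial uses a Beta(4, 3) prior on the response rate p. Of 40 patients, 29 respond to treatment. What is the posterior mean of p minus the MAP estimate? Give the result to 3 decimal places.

Posterior: Beta(4+29, 3+11) = Beta(33, 14).
Mode = (33−1)/(33+14−2) = 32/45 = 0.711.
Mean = 33/(33+14) = 33/47 = 0.702.
Difference = 0.702 − 0.711 = -0.009.

-0.009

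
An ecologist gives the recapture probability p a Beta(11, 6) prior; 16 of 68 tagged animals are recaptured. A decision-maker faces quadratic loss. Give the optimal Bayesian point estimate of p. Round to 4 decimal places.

0.3176

Posterior: Beta(11+16, 6+52) = Beta(27, 58).
Mode = (27−1)/(27+58−2) = 26/83 = 0.3133.
Mean = 27/(27+58) = 27/85 = 0.3176.
Quadratic loss ⇒ the optimal estimator is the posterior mean.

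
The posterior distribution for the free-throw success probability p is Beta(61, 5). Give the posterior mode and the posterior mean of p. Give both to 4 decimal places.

MAP = 0.9375; posterior mean = 0.9242

Mode = (61−1)/(61+5−2) = 60/64 = 0.9375.
Mean = 61/(61+5) = 61/66 = 0.9242.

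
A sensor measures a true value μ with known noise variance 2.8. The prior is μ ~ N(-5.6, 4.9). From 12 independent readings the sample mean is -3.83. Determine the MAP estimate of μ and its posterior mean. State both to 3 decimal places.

MAP estimate = -3.910, posterior mean = -3.910

Posterior for μ is Normal. Precision-weighted mean: (1/4.9·-5.6 + 12/2.8·-3.83) / (1/4.9 + 12/2.8) = -3.910.
A Normal posterior is symmetric, so mode = mean.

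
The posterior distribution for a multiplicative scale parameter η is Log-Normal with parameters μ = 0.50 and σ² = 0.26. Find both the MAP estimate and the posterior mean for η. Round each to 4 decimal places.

Mode = exp(μ − σ²) = exp(0.24) = 1.2712.
Mean = exp(μ + σ²/2) = exp(0.630) = 1.8776.

MAP = 1.2712, posterior mean = 1.8776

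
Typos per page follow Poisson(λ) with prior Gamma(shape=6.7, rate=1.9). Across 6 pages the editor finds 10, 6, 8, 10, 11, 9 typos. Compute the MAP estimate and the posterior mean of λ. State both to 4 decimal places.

Σ counts = 54. Posterior: Gamma(shape = 6.7+54 = 60.7, rate = 1.9+6 = 7.9).
Mode = (α−1)/β = 59.7/7.9 = 7.5570.
Mean = α/β = 60.7/7.9 = 7.6835.
Right-skewed posterior ⇒ mode < mean.

MAP = 7.5570, posterior mean = 7.6835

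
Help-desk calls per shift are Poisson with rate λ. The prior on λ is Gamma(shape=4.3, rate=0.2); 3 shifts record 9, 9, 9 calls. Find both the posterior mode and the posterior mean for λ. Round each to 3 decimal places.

Σ counts = 27. Posterior: Gamma(shape = 4.3+27 = 31.3, rate = 0.2+3 = 3.2).
Mode = (α−1)/β = 30.3/3.2 = 9.469.
Mean = α/β = 31.3/3.2 = 9.781.

MAP = 9.469; posterior mean = 9.781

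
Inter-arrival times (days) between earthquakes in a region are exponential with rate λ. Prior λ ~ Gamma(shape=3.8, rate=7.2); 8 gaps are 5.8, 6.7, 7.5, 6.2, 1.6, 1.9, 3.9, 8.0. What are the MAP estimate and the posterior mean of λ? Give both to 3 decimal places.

MAP = 0.221; posterior mean = 0.242

Σ times = 41.6. Posterior: Gamma(shape = 3.8+8 = 11.8, rate = 7.2+41.6 = 48.8).
Mode = (α−1)/β = 10.8/48.8 = 0.221.
Mean = α/β = 11.8/48.8 = 0.242.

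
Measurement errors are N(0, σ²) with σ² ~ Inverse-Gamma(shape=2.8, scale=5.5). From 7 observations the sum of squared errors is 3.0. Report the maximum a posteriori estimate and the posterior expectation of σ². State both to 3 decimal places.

Posterior: Inverse-Gamma(shape = 2.8+7/2 = 6.3, scale = 5.5+3.0/2 = 7.0).
Mode = β/(α+1) = 7.0/7.3 = 0.959.
Mean = β/(α−1) = 7.0/5.3 = 1.321.
Right-skewed posterior ⇒ mode < mean.

MAP = 0.959, posterior mean = 1.321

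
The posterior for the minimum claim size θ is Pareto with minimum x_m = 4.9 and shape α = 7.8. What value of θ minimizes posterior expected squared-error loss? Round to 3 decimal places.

5.621

The Pareto density is strictly decreasing on [x_m, ∞), so the mode is x_m = 4.900.
Mean = α·x_m/(α−1) = 7.8·4.9/6.8 = 5.621.
Squared-error loss ⇒ the optimal estimator is the posterior mean.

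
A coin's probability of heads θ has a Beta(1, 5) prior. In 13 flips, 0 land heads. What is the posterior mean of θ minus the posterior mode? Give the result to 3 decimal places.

0.053

Posterior: Beta(1+0, 5+13) = Beta(1, 18).
Since α = 1 ≤ 1 and β > 1, the Beta density is monotone decreasing on [0,1]; the mode is at 0.
Mean = 1/(1+18) = 0.053.
Difference = 0.053 − 0.000 = 0.053.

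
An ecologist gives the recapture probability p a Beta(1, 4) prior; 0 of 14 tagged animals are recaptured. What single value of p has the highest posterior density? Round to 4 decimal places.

Posterior: Beta(1+0, 4+14) = Beta(1, 18).
Since α = 1 ≤ 1 and β > 1, the Beta density is monotone decreasing on [0,1]; the mode is at 0.
Mean = 1/(1+18) = 0.0526.
This is the posterior mode — the MAP estimate.

0.0000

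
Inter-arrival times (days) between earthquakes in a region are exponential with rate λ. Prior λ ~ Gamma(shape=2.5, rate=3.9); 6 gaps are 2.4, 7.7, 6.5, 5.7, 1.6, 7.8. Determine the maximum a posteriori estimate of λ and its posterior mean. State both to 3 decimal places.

MAP = 0.211, posterior mean = 0.239

Σ times = 31.7. Posterior: Gamma(shape = 2.5+6 = 8.5, rate = 3.9+31.7 = 35.6).
Mode = (α−1)/β = 7.5/35.6 = 0.211.
Mean = α/β = 8.5/35.6 = 0.239.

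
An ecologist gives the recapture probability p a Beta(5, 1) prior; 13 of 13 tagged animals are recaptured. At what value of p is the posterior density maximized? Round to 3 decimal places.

Posterior: Beta(5+13, 1+0) = Beta(18, 1).
Since β = 1 ≤ 1 and α > 1, the Beta density is monotone increasing on [0,1]; the mode is at 1.
Mean = 18/(18+1) = 0.947.
This is the posterior mode — the MAP estimate.

1.000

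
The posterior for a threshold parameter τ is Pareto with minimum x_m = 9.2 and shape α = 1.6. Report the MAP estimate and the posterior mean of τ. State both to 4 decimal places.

The Pareto density is strictly decreasing on [x_m, ∞), so the mode is x_m = 9.2000.
Mean = α·x_m/(α−1) = 1.6·9.2/0.6 = 24.5333.
Mean > mode: the posterior has a right tail.

τ_MAP = 9.2000, E[τ|data] = 24.5333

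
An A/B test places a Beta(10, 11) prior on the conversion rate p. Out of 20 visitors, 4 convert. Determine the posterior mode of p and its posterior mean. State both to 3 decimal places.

posterior mode = 0.333, posterior mean = 0.341

Posterior: Beta(10+4, 11+16) = Beta(14, 27).
Mode = (14−1)/(14+27−2) = 13/39 = 0.333.
Mean = 14/(14+27) = 14/41 = 0.341.
Right-skewed posterior ⇒ mode < mean.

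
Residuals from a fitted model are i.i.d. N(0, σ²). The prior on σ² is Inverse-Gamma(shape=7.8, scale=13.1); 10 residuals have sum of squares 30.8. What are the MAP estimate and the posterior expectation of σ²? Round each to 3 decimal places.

Posterior: Inverse-Gamma(shape = 7.8+10/2 = 12.8, scale = 13.1+30.8/2 = 28.5).
Mode = β/(α+1) = 28.5/13.8 = 2.065.
Mean = β/(α−1) = 28.5/11.8 = 2.415.

MAP = 2.065, posterior mean = 2.415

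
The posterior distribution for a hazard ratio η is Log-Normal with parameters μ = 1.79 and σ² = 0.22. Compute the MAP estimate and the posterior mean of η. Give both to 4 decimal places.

MAP = 4.8066; posterior mean = 6.6859

Mode = exp(μ − σ²) = exp(1.57) = 4.8066.
Mean = exp(μ + σ²/2) = exp(1.900) = 6.6859.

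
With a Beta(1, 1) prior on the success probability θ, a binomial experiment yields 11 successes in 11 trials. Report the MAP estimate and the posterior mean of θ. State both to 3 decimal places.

Posterior: Beta(1+11, 1+0) = Beta(12, 1).
Since β = 1 ≤ 1 and α > 1, the Beta density is monotone increasing on [0,1]; the mode is at 1.
Mean = 12/(12+1) = 0.923.

MAP = 1.000; posterior mean = 0.923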